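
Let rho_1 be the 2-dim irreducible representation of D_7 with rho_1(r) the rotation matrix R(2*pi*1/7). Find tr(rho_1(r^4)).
chi_{rho_1}(r^4) = 2*cos(2*pi*1*4/7) = -2*cos(pi/7)

Why: rho_1(r^4) is rotation by angle 2*pi*1*4/7, whose trace is 2*cos(2*pi*1*4/7) = -2*cos(pi/7).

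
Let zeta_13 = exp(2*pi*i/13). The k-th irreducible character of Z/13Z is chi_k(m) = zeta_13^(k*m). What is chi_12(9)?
chi_12(9) = zeta_13^108 = exp(8*I*pi/13)

Derivation: chi_12(9) = zeta_13^(12*9) = zeta_13^108. Since zeta_13^13 = 1, this equals zeta_13^4 = exp(2*pi*i*4/13) = exp(8*I*pi/13).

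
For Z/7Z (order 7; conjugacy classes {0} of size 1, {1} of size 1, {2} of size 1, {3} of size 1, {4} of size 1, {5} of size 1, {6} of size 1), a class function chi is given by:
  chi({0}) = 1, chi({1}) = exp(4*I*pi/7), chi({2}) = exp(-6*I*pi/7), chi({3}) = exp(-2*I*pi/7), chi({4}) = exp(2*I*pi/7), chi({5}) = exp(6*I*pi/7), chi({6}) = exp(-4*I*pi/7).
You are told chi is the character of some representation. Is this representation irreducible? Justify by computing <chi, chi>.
Irreducible: <chi, chi> = 1.

Proof sketch: <chi, chi> = (1/|G|) sum_C |C| * |chi(C)|^2 = (1/7)[1*|1|^2 + 1*|exp(4*I*pi/7)|^2 + 1*|exp(-6*I*pi/7)|^2 + 1*|exp(-2*I*pi/7)|^2 + 1*|exp(2*I*pi/7)|^2 + 1*|exp(6*I*pi/7)|^2 + 1*|exp(-4*I*pi/7)|^2]
  = (1/7)[(1) + (1) + (1) + (1) + (1) + (1) + (1)] = 7/7 = 1.
(Exp terms are combined using exp(i*s)*conj(exp(i*t)) = exp(i*(s-t)), and sums of them are collapsed using the identity that for every m > 1 the m distinct m-th roots of unity sum to 0, e.g. 1 + exp(2*I*pi/3) + exp(-2*I*pi/3) = 0.)
A character is irreducible iff <chi, chi> = 1, so this representation is irreducible.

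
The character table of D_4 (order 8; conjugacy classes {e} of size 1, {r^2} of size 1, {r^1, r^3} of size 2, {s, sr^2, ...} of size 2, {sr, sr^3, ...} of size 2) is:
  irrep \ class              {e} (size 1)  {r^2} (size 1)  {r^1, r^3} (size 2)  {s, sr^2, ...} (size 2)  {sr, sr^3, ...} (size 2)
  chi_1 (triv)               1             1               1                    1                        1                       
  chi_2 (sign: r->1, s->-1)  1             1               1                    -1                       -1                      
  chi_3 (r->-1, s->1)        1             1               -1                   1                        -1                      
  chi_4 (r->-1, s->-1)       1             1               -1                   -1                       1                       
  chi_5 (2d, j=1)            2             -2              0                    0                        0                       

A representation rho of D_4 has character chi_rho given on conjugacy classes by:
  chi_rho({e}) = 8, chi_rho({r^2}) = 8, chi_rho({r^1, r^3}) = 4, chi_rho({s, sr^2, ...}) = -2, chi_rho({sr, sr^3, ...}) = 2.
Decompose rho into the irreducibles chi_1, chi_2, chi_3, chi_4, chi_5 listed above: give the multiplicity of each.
Multiplicities: chi_1: 3, chi_2: 3, chi_3: 0, chi_4: 2, chi_5: 0.

Working: Use <chi_rho, chi> = (1/|G|) sum_C |C| * chi_rho(C) * conj(chi(C)) with |G| = 8 for each irreducible chi in the table:
  <chi_rho, chi_1> = (1/8)[1*(8)*conj(1) + 1*(8)*conj(1) + 2*(4)*conj(1) + 2*(-2)*conj(1) + 2*(2)*conj(1)]
      = (1/8)[(8) + (8) + (8) + (-4) + (4)] = 24/8 = 3
  <chi_rho, chi_2> = (1/8)[1*(8)*conj(1) + 1*(8)*conj(1) + 2*(4)*conj(1) + 2*(-2)*conj(-1) + 2*(2)*conj(-1)]
      = (1/8)[(8) + (8) + (8) + (4) + (-4)] = 24/8 = 3
  <chi_rho, chi_3> = (1/8)[1*(8)*conj(1) + 1*(8)*conj(1) + 2*(4)*conj(-1) + 2*(-2)*conj(1) + 2*(2)*conj(-1)]
      = (1/8)[(8) + (8) + (-8) + (-4) + (-4)] = 0/8 = 0
  <chi_rho, chi_4> = (1/8)[1*(8)*conj(1) + 1*(8)*conj(1) + 2*(4)*conj(-1) + 2*(-2)*conj(-1) + 2*(2)*conj(1)]
      = (1/8)[(8) + (8) + (-8) + (4) + (4)] = 16/8 = 2
  <chi_rho, chi_5> = (1/8)[1*(8)*conj(2) + 1*(8)*conj(-2) + 2*(4)*conj(0) + 2*(-2)*conj(0) + 2*(2)*conj(0)]
      = (1/8)[(16) + (-16) + (0) + (0) + (0)] = 0/8 = 0
Dimension check: dim(rho) = sum (mult * dim) = 3*1 + 3*1 + 0*1 + 2*1 + 0*2 = 8 = chi_rho(e) = 8.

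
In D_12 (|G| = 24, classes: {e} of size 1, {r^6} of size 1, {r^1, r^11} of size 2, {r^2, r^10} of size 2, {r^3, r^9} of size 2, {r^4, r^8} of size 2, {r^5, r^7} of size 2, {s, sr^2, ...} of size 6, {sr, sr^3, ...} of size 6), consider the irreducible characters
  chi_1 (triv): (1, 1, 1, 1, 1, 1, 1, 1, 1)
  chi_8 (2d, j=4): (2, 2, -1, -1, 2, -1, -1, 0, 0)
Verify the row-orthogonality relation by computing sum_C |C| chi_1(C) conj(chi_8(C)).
Sum = 0; so <chi_1, chi_8> = 0 (distinct irreducibles are orthogonal).

Details: Compute term by term over conjugacy classes (|C| * chi_1(C) * conj(chi_8(C))):
  1*(1)*conj(2) + 1*(1)*conj(2) + 2*(1)*conj(-1) + 2*(1)*conj(-1) + 2*(1)*conj(2) + 2*(1)*conj(-1) + 2*(1)*conj(-1) + 6*(1)*conj(0) + 6*(1)*conj(0)
  = (2) + (2) + (-2) + (-2) + (4) + (-2) + (-2) + (0) + (0)
  = 0.
Dividing by |G| = 24 gives 0/24 = 0, matching the row-orthogonality relation <chi_1, chi_8> = [chi_1 = chi_8].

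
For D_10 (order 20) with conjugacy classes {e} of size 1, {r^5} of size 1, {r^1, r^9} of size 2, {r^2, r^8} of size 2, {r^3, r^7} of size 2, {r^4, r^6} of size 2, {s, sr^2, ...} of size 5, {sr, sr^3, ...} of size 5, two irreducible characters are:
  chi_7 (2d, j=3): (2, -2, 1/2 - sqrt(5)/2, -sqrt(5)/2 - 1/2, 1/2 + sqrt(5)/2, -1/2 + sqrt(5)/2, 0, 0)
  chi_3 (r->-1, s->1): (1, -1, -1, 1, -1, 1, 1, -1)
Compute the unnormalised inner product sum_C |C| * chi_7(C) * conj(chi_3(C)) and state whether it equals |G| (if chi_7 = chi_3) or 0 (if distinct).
Sum = 0; so <chi_7, chi_3> = 0 (distinct irreducibles are orthogonal).

Proof sketch: Compute term by term over conjugacy classes (|C| * chi_7(C) * conj(chi_3(C))):
  1*(2)*conj(1) + 1*(-2)*conj(-1) + 2*(1/2 - sqrt(5)/2)*conj(-1) + 2*(-sqrt(5)/2 - 1/2)*conj(1) + 2*(1/2 + sqrt(5)/2)*conj(-1) + 2*(-1/2 + sqrt(5)/2)*conj(1) + 5*(0)*conj(1) + 5*(0)*conj(-1)
  = (2) + (2) + (-1 + sqrt(5)) + (-sqrt(5) - 1) + (-sqrt(5) - 1) + (-1 + sqrt(5)) + (0) + (0)
  = 0.
Dividing by |G| = 20 gives 0/20 = 0, matching the row-orthogonality relation <chi_7, chi_3> = [chi_7 = chi_3].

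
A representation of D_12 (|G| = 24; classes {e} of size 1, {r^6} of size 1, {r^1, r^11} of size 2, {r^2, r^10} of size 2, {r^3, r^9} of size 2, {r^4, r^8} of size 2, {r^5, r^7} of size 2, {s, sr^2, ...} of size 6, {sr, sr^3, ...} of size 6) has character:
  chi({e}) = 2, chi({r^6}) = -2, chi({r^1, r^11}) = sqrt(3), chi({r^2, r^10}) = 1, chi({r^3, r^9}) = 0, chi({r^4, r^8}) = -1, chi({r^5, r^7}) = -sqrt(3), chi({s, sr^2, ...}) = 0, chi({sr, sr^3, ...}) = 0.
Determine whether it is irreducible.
Irreducible: <chi, chi> = 1.

Argument: <chi, chi> = (1/|G|) sum_C |C| * |chi(C)|^2 = (1/24)[1*|2|^2 + 1*|-2|^2 + 2*|sqrt(3)|^2 + 2*|1|^2 + 2*|0|^2 + 2*|-1|^2 + 2*|-sqrt(3)|^2 + 6*|0|^2 + 6*|0|^2]
  = (1/24)[(4) + (4) + (6) + (2) + (0) + (2) + (6) + (0) + (0)] = 24/24 = 1.
A character is irreducible iff <chi, chi> = 1, so this representation is irreducible.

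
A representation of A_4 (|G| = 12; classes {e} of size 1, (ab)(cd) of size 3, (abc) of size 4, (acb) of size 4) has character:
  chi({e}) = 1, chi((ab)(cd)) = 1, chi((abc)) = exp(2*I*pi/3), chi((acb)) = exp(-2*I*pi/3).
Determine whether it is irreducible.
Irreducible: <chi, chi> = 1.

Working: <chi, chi> = (1/|G|) sum_C |C| * |chi(C)|^2 = (1/12)[1*|1|^2 + 3*|1|^2 + 4*|exp(2*I*pi/3)|^2 + 4*|exp(-2*I*pi/3)|^2]
  = (1/12)[(1) + (3) + (4) + (4)] = 12/12 = 1.
(Exp terms are combined using exp(i*s)*conj(exp(i*t)) = exp(i*(s-t)), and sums of them are collapsed using the identity that for every m > 1 the m distinct m-th roots of unity sum to 0, e.g. 1 + exp(2*I*pi/3) + exp(-2*I*pi/3) = 0.)
A character is irreducible iff <chi, chi> = 1, so this representation is irreducible.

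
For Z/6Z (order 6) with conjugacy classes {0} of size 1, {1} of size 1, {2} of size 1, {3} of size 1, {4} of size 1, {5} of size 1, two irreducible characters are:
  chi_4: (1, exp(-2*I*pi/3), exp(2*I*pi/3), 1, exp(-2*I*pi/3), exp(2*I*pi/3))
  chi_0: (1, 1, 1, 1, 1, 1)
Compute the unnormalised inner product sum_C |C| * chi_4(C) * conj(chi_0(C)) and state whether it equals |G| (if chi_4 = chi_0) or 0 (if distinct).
Sum = 0; so <chi_4, chi_0> = 0 (distinct irreducibles are orthogonal).

Working: Compute term by term over conjugacy classes (|C| * chi_4(C) * conj(chi_0(C))):
  1*(1)*conj(1) + 1*(exp(-2*I*pi/3))*conj(1) + 1*(exp(2*I*pi/3))*conj(1) + 1*(1)*conj(1) + 1*(exp(-2*I*pi/3))*conj(1) + 1*(exp(2*I*pi/3))*conj(1)
  = (1) + (exp(-2*I*pi/3)) + (exp(2*I*pi/3)) + (1) + (exp(-2*I*pi/3)) + (exp(2*I*pi/3))
  = 0.
(Exp terms are combined using exp(i*s)*conj(exp(i*t)) = exp(i*(s-t)), and sums of them are collapsed using the identity that for every m > 1 the m distinct m-th roots of unity sum to 0, e.g. 1 + exp(2*I*pi/3) + exp(-2*I*pi/3) = 0.)
Dividing by |G| = 6 gives 0/6 = 0, matching the row-orthogonality relation <chi_4, chi_0> = [chi_4 = chi_0].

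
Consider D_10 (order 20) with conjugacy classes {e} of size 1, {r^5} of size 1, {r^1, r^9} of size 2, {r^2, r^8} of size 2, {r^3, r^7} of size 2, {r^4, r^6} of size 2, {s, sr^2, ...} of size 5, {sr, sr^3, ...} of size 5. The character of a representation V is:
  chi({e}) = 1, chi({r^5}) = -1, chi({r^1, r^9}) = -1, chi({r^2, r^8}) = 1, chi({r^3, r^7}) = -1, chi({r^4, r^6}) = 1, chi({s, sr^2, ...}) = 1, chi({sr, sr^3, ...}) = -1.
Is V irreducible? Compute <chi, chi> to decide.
Irreducible: <chi, chi> = 1.

Why: <chi, chi> = (1/|G|) sum_C |C| * |chi(C)|^2 = (1/20)[1*|1|^2 + 1*|-1|^2 + 2*|-1|^2 + 2*|1|^2 + 2*|-1|^2 + 2*|1|^2 + 5*|1|^2 + 5*|-1|^2]
  = (1/20)[(1) + (1) + (2) + (2) + (2) + (2) + (5) + (5)] = 20/20 = 1.
A character is irreducible iff <chi, chi> = 1, so this representation is irreducible.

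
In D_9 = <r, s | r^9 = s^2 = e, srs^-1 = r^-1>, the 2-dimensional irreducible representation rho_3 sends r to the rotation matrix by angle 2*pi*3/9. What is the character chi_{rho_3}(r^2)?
chi_{rho_3}(r^2) = 2*cos(2*pi*3*2/9) = -1

Proof sketch: rho_3(r^2) is rotation by angle 2*pi*3*2/9, whose trace is 2*cos(2*pi*3*2/9) = -1.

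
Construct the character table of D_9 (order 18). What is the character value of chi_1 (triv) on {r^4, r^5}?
Conjugacy classes: {e} of size 1, {r^1, r^8} of size 2, {r^2, r^7} of size 2, {r^3, r^6} of size 2, {r^4, r^5} of size 2, {s, sr, ..., sr^8} of size 9.
Character table:
  irrep \ class              {e} (size 1)  {r^1, r^8} (size 2)  {r^2, r^7} (size 2)  {r^3, r^6} (size 2)  {r^4, r^5} (size 2)  {s, sr, ..., sr^8} (size 9)
  chi_1 (triv)               1             1                    1                    1                    1                    1                          
  chi_2 (sign: r->1, s->-1)  1             1                    1                    1                    1                    -1                         
  chi_3 (2d, j=1)            2             2*cos(2*pi/9)        2*cos(4*pi/9)        -1                   -2*cos(pi/9)         0                          
  chi_4 (2d, j=2)            2             2*cos(4*pi/9)        -2*cos(pi/9)         -1                   2*cos(2*pi/9)        0                          
  chi_5 (2d, j=3)            2             -1                   -1                   2                    -1                   0                          
  chi_6 (2d, j=4)            2             -2*cos(pi/9)         2*cos(2*pi/9)        -1                   2*cos(4*pi/9)        0                          

Spot check: chi_1 (triv) on {r^4, r^5} = 1.

Details: D_9 has order 2*9 = 18 with 6 conjugacy classes, hence 6 irreducibles. Sum of squared dims 1 + 1 + 4 + 4 + 4 + 4 = 18 = |G|. Linear characters come from the abelianisation; the 2-dimensional irreps have character r^k -> 2*cos(2*pi*j*k/9), reflections -> 0.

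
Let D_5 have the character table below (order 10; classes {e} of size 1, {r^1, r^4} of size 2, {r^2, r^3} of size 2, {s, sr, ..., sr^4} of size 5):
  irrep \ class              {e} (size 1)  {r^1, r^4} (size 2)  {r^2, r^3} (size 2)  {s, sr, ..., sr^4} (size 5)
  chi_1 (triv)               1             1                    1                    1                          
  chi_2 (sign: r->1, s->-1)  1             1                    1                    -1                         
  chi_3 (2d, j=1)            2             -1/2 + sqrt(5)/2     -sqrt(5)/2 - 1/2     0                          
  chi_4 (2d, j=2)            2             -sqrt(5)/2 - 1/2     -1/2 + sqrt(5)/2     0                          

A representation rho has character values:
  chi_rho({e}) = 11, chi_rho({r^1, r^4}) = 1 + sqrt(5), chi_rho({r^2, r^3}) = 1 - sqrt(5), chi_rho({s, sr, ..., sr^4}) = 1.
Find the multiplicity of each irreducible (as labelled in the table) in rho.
Multiplicities: chi_1: 2, chi_2: 1, chi_3: 3, chi_4: 1.

Explanation: Use <chi_rho, chi> = (1/|G|) sum_C |C| * chi_rho(C) * conj(chi(C)) with |G| = 10 for each irreducible chi in the table:
  <chi_rho, chi_1> = (1/10)[1*(11)*conj(1) + 2*(1 + sqrt(5))*conj(1) + 2*(1 - sqrt(5))*conj(1) + 5*(1)*conj(1)]
      = (1/10)[(11) + (2 + 2*sqrt(5)) + (2 - 2*sqrt(5)) + (5)] = 20/10 = 2
  <chi_rho, chi_2> = (1/10)[1*(11)*conj(1) + 2*(1 + sqrt(5))*conj(1) + 2*(1 - sqrt(5))*conj(1) + 5*(1)*conj(-1)]
      = (1/10)[(11) + (2 + 2*sqrt(5)) + (2 - 2*sqrt(5)) + (-5)] = 10/10 = 1
  <chi_rho, chi_3> = (1/10)[1*(11)*conj(2) + 2*(1 + sqrt(5))*conj(-1/2 + sqrt(5)/2) + 2*(1 - sqrt(5))*conj(-sqrt(5)/2 - 1/2) + 5*(1)*conj(0)]
      = (1/10)[(22) + (4) + (4) + (0)] = 30/10 = 3
  <chi_rho, chi_4> = (1/10)[1*(11)*conj(2) + 2*(1 + sqrt(5))*conj(-sqrt(5)/2 - 1/2) + 2*(1 - sqrt(5))*conj(-1/2 + sqrt(5)/2) + 5*(1)*conj(0)]
      = (1/10)[(22) + (-6 - 2*sqrt(5)) + (-6 + 2*sqrt(5)) + (0)] = 10/10 = 1
Dimension check: dim(rho) = sum (mult * dim) = 2*1 + 1*1 + 3*2 + 1*2 = 11 = chi_rho(e) = 11.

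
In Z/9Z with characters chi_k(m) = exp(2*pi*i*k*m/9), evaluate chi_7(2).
chi_7(2) = zeta_9^14 = exp(-8*I*pi/9)

Derivation: chi_7(2) = zeta_9^(7*2) = zeta_9^14. Since zeta_9^9 = 1, this equals zeta_9^5 = exp(2*pi*i*5/9) = exp(-8*I*pi/9).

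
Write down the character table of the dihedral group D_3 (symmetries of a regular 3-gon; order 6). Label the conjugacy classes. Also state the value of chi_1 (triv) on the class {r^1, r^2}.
Conjugacy classes: {e} of size 1, {r^1, r^2} of size 2, {s, sr, ..., sr^2} of size 3.
Character table:
  irrep \ class              {e} (size 1)  {r^1, r^2} (size 2)  {s, sr, ..., sr^2} (size 3)
  chi_1 (triv)               1             1                    1                          
  chi_2 (sign: r->1, s->-1)  1             1                    -1                         
  chi_3 (2d, j=1)            2             -1                   0                          

Spot check: chi_1 (triv) on {r^1, r^2} = 1.

Argument: D_3 has order 2*3 = 6 with 3 conjugacy classes, hence 3 irreducibles. Sum of squared dims 1 + 1 + 4 = 6 = |G|. Linear characters come from the abelianisation; the 2-dimensional irreps have character r^k -> 2*cos(2*pi*j*k/3), reflections -> 0.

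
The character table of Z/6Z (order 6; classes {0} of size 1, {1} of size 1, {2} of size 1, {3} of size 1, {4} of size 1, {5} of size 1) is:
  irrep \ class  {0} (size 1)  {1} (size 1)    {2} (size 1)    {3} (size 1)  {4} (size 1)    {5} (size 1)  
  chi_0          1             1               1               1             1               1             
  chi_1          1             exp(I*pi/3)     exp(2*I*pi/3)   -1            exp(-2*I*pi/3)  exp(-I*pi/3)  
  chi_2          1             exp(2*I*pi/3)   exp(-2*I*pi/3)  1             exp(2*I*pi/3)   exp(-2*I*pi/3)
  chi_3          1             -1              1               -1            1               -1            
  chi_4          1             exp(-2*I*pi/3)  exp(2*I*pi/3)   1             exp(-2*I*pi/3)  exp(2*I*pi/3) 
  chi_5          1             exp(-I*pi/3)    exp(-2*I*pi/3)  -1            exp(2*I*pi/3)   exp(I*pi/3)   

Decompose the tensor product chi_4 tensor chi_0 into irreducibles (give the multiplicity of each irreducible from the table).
chi_4 tensor chi_0 = chi_4 (all other irreducibles have multiplicity 0).

Derivation: The character of a tensor product is the pointwise product (chi_4 * chi_0)(C) = chi_4(C) * chi_0(C):
  {0}: (1)*(1), {1}: (exp(-2*I*pi/3))*(1), {2}: (exp(2*I*pi/3))*(1), {3}: (1)*(1), {4}: (exp(-2*I*pi/3))*(1), {5}: (exp(2*I*pi/3))*(1)
so (chi_4 * chi_0) takes values
  {0} -> 1, {1} -> exp(-2*I*pi/3), {2} -> exp(2*I*pi/3), {3} -> 1, {4} -> exp(-2*I*pi/3), {5} -> exp(2*I*pi/3).
Now take the inner product of this character with each irreducible chi from the table, <chi_4*chi_0, chi> = (1/6) sum_C |C| (chi_4*chi_0)(C) conj(chi(C)):
  <chi_4*chi_0, chi_0> = (1/6)[1*(1)*conj(1) + 1*(exp(-2*I*pi/3))*conj(1) + 1*(exp(2*I*pi/3))*conj(1) + 1*(1)*conj(1) + 1*(exp(-2*I*pi/3))*conj(1) + 1*(exp(2*I*pi/3))*conj(1)]
      = (1/6)[(1) + (exp(-2*I*pi/3)) + (exp(2*I*pi/3)) + (1) + (exp(-2*I*pi/3)) + (exp(2*I*pi/3))] = 0/6 = 0
  <chi_4*chi_0, chi_1> = (1/6)[1*(1)*conj(1) + 1*(exp(-2*I*pi/3))*conj(exp(I*pi/3)) + 1*(exp(2*I*pi/3))*conj(exp(2*I*pi/3)) + 1*(1)*conj(-1) + 1*(exp(-2*I*pi/3))*conj(exp(-2*I*pi/3)) + 1*(exp(2*I*pi/3))*conj(exp(-I*pi/3))]
      = (1/6)[(1) + (-1) + (1) + (-1) + (1) + (-1)] = 0/6 = 0
  <chi_4*chi_0, chi_2> = (1/6)[1*(1)*conj(1) + 1*(exp(-2*I*pi/3))*conj(exp(2*I*pi/3)) + 1*(exp(2*I*pi/3))*conj(exp(-2*I*pi/3)) + 1*(1)*conj(1) + 1*(exp(-2*I*pi/3))*conj(exp(2*I*pi/3)) + 1*(exp(2*I*pi/3))*conj(exp(-2*I*pi/3))]
      = (1/6)[(1) + (exp(2*I*pi/3)) + (exp(-2*I*pi/3)) + (1) + (exp(2*I*pi/3)) + (exp(-2*I*pi/3))] = 0/6 = 0
  <chi_4*chi_0, chi_3> = (1/6)[1*(1)*conj(1) + 1*(exp(-2*I*pi/3))*conj(-1) + 1*(exp(2*I*pi/3))*conj(1) + 1*(1)*conj(-1) + 1*(exp(-2*I*pi/3))*conj(1) + 1*(exp(2*I*pi/3))*conj(-1)]
      = (1/6)[(1) + (-exp(-2*I*pi/3)) + (exp(2*I*pi/3)) + (-1) + (exp(-2*I*pi/3)) + (-exp(2*I*pi/3))] = 0/6 = 0
  <chi_4*chi_0, chi_4> = (1/6)[1*(1)*conj(1) + 1*(exp(-2*I*pi/3))*conj(exp(-2*I*pi/3)) + 1*(exp(2*I*pi/3))*conj(exp(2*I*pi/3)) + 1*(1)*conj(1) + 1*(exp(-2*I*pi/3))*conj(exp(-2*I*pi/3)) + 1*(exp(2*I*pi/3))*conj(exp(2*I*pi/3))]
      = (1/6)[(1) + (1) + (1) + (1) + (1) + (1)] = 6/6 = 1
  <chi_4*chi_0, chi_5> = (1/6)[1*(1)*conj(1) + 1*(exp(-2*I*pi/3))*conj(exp(-I*pi/3)) + 1*(exp(2*I*pi/3))*conj(exp(-2*I*pi/3)) + 1*(1)*conj(-1) + 1*(exp(-2*I*pi/3))*conj(exp(2*I*pi/3)) + 1*(exp(2*I*pi/3))*conj(exp(I*pi/3))]
      = (1/6)[(1) + (exp(-I*pi/3)) + (exp(-2*I*pi/3)) + (-1) + (exp(2*I*pi/3)) + (exp(I*pi/3))] = 0/6 = 0
(Exp terms are combined using exp(i*s)*conj(exp(i*t)) = exp(i*(s-t)), and sums of them are collapsed using the identity that for every m > 1 the m distinct m-th roots of unity sum to 0, e.g. 1 + exp(2*I*pi/3) + exp(-2*I*pi/3) = 0.)
Hence the multiplicities are chi_4: 1. Dimension check: dim(chi_4)*dim(chi_0) = 1*1 = 1 and sum (mult * dim) = 1*1 = 1.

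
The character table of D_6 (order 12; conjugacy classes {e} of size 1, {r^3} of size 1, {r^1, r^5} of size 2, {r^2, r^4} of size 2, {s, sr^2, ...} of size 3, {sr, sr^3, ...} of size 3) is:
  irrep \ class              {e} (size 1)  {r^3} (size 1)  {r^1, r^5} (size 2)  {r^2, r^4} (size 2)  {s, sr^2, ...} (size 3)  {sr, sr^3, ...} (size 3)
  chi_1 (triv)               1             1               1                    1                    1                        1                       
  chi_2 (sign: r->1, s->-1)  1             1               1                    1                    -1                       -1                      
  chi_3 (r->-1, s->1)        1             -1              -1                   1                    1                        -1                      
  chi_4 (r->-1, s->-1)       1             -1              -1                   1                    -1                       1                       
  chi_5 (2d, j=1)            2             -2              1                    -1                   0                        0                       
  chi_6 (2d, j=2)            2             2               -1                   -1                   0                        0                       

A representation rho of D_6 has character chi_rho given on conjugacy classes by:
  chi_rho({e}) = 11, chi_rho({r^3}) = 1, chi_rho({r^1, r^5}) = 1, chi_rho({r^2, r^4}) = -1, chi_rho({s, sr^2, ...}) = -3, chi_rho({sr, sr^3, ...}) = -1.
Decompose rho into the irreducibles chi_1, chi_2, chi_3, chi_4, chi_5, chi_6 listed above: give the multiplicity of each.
Multiplicities: chi_1: 0, chi_2: 2, chi_3: 0, chi_4: 1, chi_5: 2, chi_6: 2.

Why: Use <chi_rho, chi> = (1/|G|) sum_C |C| * chi_rho(C) * conj(chi(C)) with |G| = 12 for each irreducible chi in the table:
  <chi_rho, chi_1> = (1/12)[1*(11)*conj(1) + 1*(1)*conj(1) + 2*(1)*conj(1) + 2*(-1)*conj(1) + 3*(-3)*conj(1) + 3*(-1)*conj(1)]
      = (1/12)[(11) + (1) + (2) + (-2) + (-9) + (-3)] = 0/12 = 0
  <chi_rho, chi_2> = (1/12)[1*(11)*conj(1) + 1*(1)*conj(1) + 2*(1)*conj(1) + 2*(-1)*conj(1) + 3*(-3)*conj(-1) + 3*(-1)*conj(-1)]
      = (1/12)[(11) + (1) + (2) + (-2) + (9) + (3)] = 24/12 = 2
  <chi_rho, chi_3> = (1/12)[1*(11)*conj(1) + 1*(1)*conj(-1) + 2*(1)*conj(-1) + 2*(-1)*conj(1) + 3*(-3)*conj(1) + 3*(-1)*conj(-1)]
      = (1/12)[(11) + (-1) + (-2) + (-2) + (-9) + (3)] = 0/12 = 0
  <chi_rho, chi_4> = (1/12)[1*(11)*conj(1) + 1*(1)*conj(-1) + 2*(1)*conj(-1) + 2*(-1)*conj(1) + 3*(-3)*conj(-1) + 3*(-1)*conj(1)]
      = (1/12)[(11) + (-1) + (-2) + (-2) + (9) + (-3)] = 12/12 = 1
  <chi_rho, chi_5> = (1/12)[1*(11)*conj(2) + 1*(1)*conj(-2) + 2*(1)*conj(1) + 2*(-1)*conj(-1) + 3*(-3)*conj(0) + 3*(-1)*conj(0)]
      = (1/12)[(22) + (-2) + (2) + (2) + (0) + (0)] = 24/12 = 2
  <chi_rho, chi_6> = (1/12)[1*(11)*conj(2) + 1*(1)*conj(2) + 2*(1)*conj(-1) + 2*(-1)*conj(-1) + 3*(-3)*conj(0) + 3*(-1)*conj(0)]
      = (1/12)[(22) + (2) + (-2) + (2) + (0) + (0)] = 24/12 = 2
Dimension check: dim(rho) = sum (mult * dim) = 0*1 + 2*1 + 0*1 + 1*1 + 2*2 + 2*2 = 11 = chi_rho(e) = 11.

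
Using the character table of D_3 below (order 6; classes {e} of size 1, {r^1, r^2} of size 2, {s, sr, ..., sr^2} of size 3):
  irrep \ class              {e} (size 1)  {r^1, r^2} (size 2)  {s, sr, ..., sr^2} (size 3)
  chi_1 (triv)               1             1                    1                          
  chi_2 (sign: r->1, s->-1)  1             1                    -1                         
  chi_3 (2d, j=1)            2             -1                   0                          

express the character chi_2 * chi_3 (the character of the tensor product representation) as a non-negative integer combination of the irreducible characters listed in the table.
chi_2 tensor chi_3 = chi_3 (all other irreducibles have multiplicity 0).

Details: The character of a tensor product is the pointwise product (chi_2 * chi_3)(C) = chi_2(C) * chi_3(C):
  {e}: (1)*(2), {r^1, r^2}: (1)*(-1), {s, sr, ..., sr^2}: (-1)*(0)
so (chi_2 * chi_3) takes values
  {e} -> 2, {r^1, r^2} -> -1, {s, sr, ..., sr^2} -> 0.
Now take the inner product of this character with each irreducible chi from the table, <chi_2*chi_3, chi> = (1/6) sum_C |C| (chi_2*chi_3)(C) conj(chi(C)):
  <chi_2*chi_3, chi_1> = (1/6)[1*(2)*conj(1) + 2*(-1)*conj(1) + 3*(0)*conj(1)]
      = (1/6)[(2) + (-2) + (0)] = 0/6 = 0
  <chi_2*chi_3, chi_2> = (1/6)[1*(2)*conj(1) + 2*(-1)*conj(1) + 3*(0)*conj(-1)]
      = (1/6)[(2) + (-2) + (0)] = 0/6 = 0
  <chi_2*chi_3, chi_3> = (1/6)[1*(2)*conj(2) + 2*(-1)*conj(-1) + 3*(0)*conj(0)]
      = (1/6)[(4) + (2) + (0)] = 6/6 = 1
Hence the multiplicities are chi_3: 1. Dimension check: dim(chi_2)*dim(chi_3) = 1*2 = 2 and sum (mult * dim) = 1*2 = 2.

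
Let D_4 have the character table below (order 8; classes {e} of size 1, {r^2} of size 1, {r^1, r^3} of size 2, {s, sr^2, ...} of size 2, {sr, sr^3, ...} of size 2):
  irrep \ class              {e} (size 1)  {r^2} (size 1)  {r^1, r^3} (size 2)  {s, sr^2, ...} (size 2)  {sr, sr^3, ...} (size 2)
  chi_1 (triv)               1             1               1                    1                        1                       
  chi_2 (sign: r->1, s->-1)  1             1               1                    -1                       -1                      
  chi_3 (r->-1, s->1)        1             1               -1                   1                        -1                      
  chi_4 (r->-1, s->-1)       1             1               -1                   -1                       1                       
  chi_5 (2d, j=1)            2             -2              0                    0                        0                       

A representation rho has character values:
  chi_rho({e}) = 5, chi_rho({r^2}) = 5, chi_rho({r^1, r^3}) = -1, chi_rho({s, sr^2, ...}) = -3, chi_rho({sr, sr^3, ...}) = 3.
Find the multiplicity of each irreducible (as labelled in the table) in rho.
Multiplicities: chi_1: 1, chi_2: 1, chi_3: 0, chi_4: 3, chi_5: 0.

Explanation: Use <chi_rho, chi> = (1/|G|) sum_C |C| * chi_rho(C) * conj(chi(C)) with |G| = 8 for each irreducible chi in the table:
  <chi_rho, chi_1> = (1/8)[1*(5)*conj(1) + 1*(5)*conj(1) + 2*(-1)*conj(1) + 2*(-3)*conj(1) + 2*(3)*conj(1)]
      = (1/8)[(5) + (5) + (-2) + (-6) + (6)] = 8/8 = 1
  <chi_rho, chi_2> = (1/8)[1*(5)*conj(1) + 1*(5)*conj(1) + 2*(-1)*conj(1) + 2*(-3)*conj(-1) + 2*(3)*conj(-1)]
      = (1/8)[(5) + (5) + (-2) + (6) + (-6)] = 8/8 = 1
  <chi_rho, chi_3> = (1/8)[1*(5)*conj(1) + 1*(5)*conj(1) + 2*(-1)*conj(-1) + 2*(-3)*conj(1) + 2*(3)*conj(-1)]
      = (1/8)[(5) + (5) + (2) + (-6) + (-6)] = 0/8 = 0
  <chi_rho, chi_4> = (1/8)[1*(5)*conj(1) + 1*(5)*conj(1) + 2*(-1)*conj(-1) + 2*(-3)*conj(-1) + 2*(3)*conj(1)]
      = (1/8)[(5) + (5) + (2) + (6) + (6)] = 24/8 = 3
  <chi_rho, chi_5> = (1/8)[1*(5)*conj(2) + 1*(5)*conj(-2) + 2*(-1)*conj(0) + 2*(-3)*conj(0) + 2*(3)*conj(0)]
      = (1/8)[(10) + (-10) + (0) + (0) + (0)] = 0/8 = 0
Dimension check: dim(rho) = sum (mult * dim) = 1*1 + 1*1 + 0*1 + 3*1 + 0*2 = 5 = chi_rho(e) = 5.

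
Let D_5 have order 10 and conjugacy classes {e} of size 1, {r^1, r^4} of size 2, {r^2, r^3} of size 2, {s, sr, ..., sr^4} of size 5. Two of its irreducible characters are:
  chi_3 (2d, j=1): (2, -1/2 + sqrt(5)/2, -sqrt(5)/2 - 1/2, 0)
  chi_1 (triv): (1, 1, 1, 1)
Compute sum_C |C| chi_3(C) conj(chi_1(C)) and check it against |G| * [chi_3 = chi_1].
Sum = 0; so <chi_3, chi_1> = 0 (distinct irreducibles are orthogonal).

Solution. Compute term by term over conjugacy classes (|C| * chi_3(C) * conj(chi_1(C))):
  1*(2)*conj(1) + 2*(-1/2 + sqrt(5)/2)*conj(1) + 2*(-sqrt(5)/2 - 1/2)*conj(1) + 5*(0)*conj(1)
  = (2) + (-1 + sqrt(5)) + (-sqrt(5) - 1) + (0)
  = 0.
Dividing by |G| = 10 gives 0/10 = 0, matching the row-orthogonality relation <chi_3, chi_1> = [chi_3 = chi_1].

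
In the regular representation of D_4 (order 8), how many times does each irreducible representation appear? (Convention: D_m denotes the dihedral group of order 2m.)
Each irreducible V_i of dimension d_i appears with multiplicity d_i, i.e. rho_reg = (direct sum over all irreducibles V_i) d_i V_i. The irreducible dimensions for D_4 are 1, 1, 1, 1, 2: 4 irreducibles of dimension 1, each with multiplicity 1; 1 irreducible of dimension 2, with multiplicity 2. Total dimension 4*1*1 + 1*2*2 = 8 = |G|.

Solution. General theorem: in the regular representation of a finite group G, each irreducible appears with multiplicity equal to its dimension. Check: dim(rho_reg) = sum d_i^2 = 1 + 1 + 1 + 1 + 4 = 8 = |G|.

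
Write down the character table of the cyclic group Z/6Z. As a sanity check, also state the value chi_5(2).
Character table of Z/6Z (irreps indexed chi_0,...,chi_5 with chi_k(m) = zeta_6^(k*m), zeta_6 = exp(2*pi*i/6)):
  irrep \ class  {0} (size 1)  {1} (size 1)    {2} (size 1)    {3} (size 1)  {4} (size 1)    {5} (size 1)  
  chi_0          1             1               1               1             1               1             
  chi_1          1             exp(I*pi/3)     exp(2*I*pi/3)   -1            exp(-2*I*pi/3)  exp(-I*pi/3)  
  chi_2          1             exp(2*I*pi/3)   exp(-2*I*pi/3)  1             exp(2*I*pi/3)   exp(-2*I*pi/3)
  chi_3          1             -1              1               -1            1               -1            
  chi_4          1             exp(-2*I*pi/3)  exp(2*I*pi/3)   1             exp(-2*I*pi/3)  exp(2*I*pi/3) 
  chi_5          1             exp(-I*pi/3)    exp(-2*I*pi/3)  -1            exp(2*I*pi/3)   exp(I*pi/3)   

Spot check: chi_5(2) = zeta_6^(5*2) = zeta_6^10 = exp(-2*I*pi/3).

Proof sketch: Z/6Z is abelian, so all 6 irreducible complex representations are 1-dimensional. They are given by chi_k(m) = zeta_6^(k*m) for k = 0,...,5. Row orthogonality: sum_m chi_k(m) conj(chi_l(m)) = 6 * [k = l].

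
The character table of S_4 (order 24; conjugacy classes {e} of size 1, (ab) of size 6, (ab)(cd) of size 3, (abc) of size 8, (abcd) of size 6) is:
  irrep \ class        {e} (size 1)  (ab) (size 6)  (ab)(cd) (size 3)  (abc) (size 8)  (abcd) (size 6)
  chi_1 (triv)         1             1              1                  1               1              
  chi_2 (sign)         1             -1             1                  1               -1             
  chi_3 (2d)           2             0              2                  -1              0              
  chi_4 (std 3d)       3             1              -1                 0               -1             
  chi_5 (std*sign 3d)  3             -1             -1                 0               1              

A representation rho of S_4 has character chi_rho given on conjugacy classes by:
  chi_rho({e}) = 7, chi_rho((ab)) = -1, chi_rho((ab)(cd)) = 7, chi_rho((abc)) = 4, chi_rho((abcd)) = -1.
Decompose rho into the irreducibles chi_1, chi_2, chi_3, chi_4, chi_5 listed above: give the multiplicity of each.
Multiplicities: chi_1: 2, chi_2: 3, chi_3: 1, chi_4: 0, chi_5: 0.

Why: Use <chi_rho, chi> = (1/|G|) sum_C |C| * chi_rho(C) * conj(chi(C)) with |G| = 24 for each irreducible chi in the table:
  <chi_rho, chi_1> = (1/24)[1*(7)*conj(1) + 6*(-1)*conj(1) + 3*(7)*conj(1) + 8*(4)*conj(1) + 6*(-1)*conj(1)]
      = (1/24)[(7) + (-6) + (21) + (32) + (-6)] = 48/24 = 2
  <chi_rho, chi_2> = (1/24)[1*(7)*conj(1) + 6*(-1)*conj(-1) + 3*(7)*conj(1) + 8*(4)*conj(1) + 6*(-1)*conj(-1)]
      = (1/24)[(7) + (6) + (21) + (32) + (6)] = 72/24 = 3
  <chi_rho, chi_3> = (1/24)[1*(7)*conj(2) + 6*(-1)*conj(0) + 3*(7)*conj(2) + 8*(4)*conj(-1) + 6*(-1)*conj(0)]
      = (1/24)[(14) + (0) + (42) + (-32) + (0)] = 24/24 = 1
  <chi_rho, chi_4> = (1/24)[1*(7)*conj(3) + 6*(-1)*conj(1) + 3*(7)*conj(-1) + 8*(4)*conj(0) + 6*(-1)*conj(-1)]
      = (1/24)[(21) + (-6) + (-21) + (0) + (6)] = 0/24 = 0
  <chi_rho, chi_5> = (1/24)[1*(7)*conj(3) + 6*(-1)*conj(-1) + 3*(7)*conj(-1) + 8*(4)*conj(0) + 6*(-1)*conj(1)]
      = (1/24)[(21) + (6) + (-21) + (0) + (-6)] = 0/24 = 0
Dimension check: dim(rho) = sum (mult * dim) = 2*1 + 3*1 + 1*2 + 0*3 + 0*3 = 7 = chi_rho(e) = 7.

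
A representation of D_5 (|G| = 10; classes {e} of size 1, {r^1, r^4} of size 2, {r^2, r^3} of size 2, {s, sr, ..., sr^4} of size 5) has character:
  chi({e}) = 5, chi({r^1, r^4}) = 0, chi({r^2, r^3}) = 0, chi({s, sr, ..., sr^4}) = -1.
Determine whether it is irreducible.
Not irreducible (reducible): <chi, chi> = 3 > 1.

Argument: <chi, chi> = (1/|G|) sum_C |C| * |chi(C)|^2 = (1/10)[1*|5|^2 + 2*|0|^2 + 2*|0|^2 + 5*|-1|^2]
  = (1/10)[(25) + (0) + (0) + (5)] = 30/10 = 3.
A character is irreducible iff <chi, chi> = 1, so this representation is reducible.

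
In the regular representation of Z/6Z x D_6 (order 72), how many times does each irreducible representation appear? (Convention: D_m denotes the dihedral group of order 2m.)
Each irreducible V_i of dimension d_i appears with multiplicity d_i, i.e. rho_reg = (direct sum over all irreducibles V_i) d_i V_i. The irreducible dimensions for Z/6Z x D_6 are 1, 1, 1, 1, 1, 1, 1, 1, 1, 1, 1, 1, 1, 1, 1, 1, 1, 1, 1, 1, 1, 1, 1, 1, 2, 2, 2, 2, 2, 2, 2, 2, 2, 2, 2, 2: 24 irreducibles of dimension 1, each with multiplicity 1; 12 irreducibles of dimension 2, each with multiplicity 2. Total dimension 24*1*1 + 12*2*2 = 72 = |G|.

Argument: General theorem: in the regular representation of a finite group G, each irreducible appears with multiplicity equal to its dimension. Check: dim(rho_reg) = sum d_i^2 = 1 + 1 + 1 + 1 + 1 + 1 + 1 + 1 + 1 + 1 + 1 + 1 + 1 + 1 + 1 + 1 + 1 + 1 + 1 + 1 + 1 + 1 + 1 + 1 + 4 + 4 + 4 + 4 + 4 + 4 + 4 + 4 + 4 + 4 + 4 + 4 = 72 = |G|.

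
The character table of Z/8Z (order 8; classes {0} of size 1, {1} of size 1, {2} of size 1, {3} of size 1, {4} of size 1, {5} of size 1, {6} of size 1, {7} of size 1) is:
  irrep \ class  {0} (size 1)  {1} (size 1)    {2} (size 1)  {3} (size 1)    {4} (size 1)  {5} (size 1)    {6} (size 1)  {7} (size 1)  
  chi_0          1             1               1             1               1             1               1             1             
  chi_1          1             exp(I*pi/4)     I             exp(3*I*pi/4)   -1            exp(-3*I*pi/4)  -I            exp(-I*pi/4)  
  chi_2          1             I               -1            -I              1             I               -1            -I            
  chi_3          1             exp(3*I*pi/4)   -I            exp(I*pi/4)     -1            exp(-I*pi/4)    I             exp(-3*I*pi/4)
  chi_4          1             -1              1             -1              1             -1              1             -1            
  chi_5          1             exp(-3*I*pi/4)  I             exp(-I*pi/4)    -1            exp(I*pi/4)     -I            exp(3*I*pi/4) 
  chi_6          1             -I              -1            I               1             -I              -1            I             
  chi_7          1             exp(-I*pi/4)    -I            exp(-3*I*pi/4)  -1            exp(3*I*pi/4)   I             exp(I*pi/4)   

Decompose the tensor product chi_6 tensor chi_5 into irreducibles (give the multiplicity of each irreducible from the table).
chi_6 tensor chi_5 = chi_3 (all other irreducibles have multiplicity 0).

Argument: The character of a tensor product is the pointwise product (chi_6 * chi_5)(C) = chi_6(C) * chi_5(C):
  {0}: (1)*(1), {1}: (-I)*(exp(-3*I*pi/4)), {2}: (-1)*(I), {3}: (I)*(exp(-I*pi/4)), {4}: (1)*(-1), {5}: (-I)*(exp(I*pi/4)), {6}: (-1)*(-I), {7}: (I)*(exp(3*I*pi/4))
so (chi_6 * chi_5) takes values
  {0} -> 1, {1} -> -exp(-I*pi/4), {2} -> -I, {3} -> exp(I*pi/4), {4} -> -1, {5} -> -exp(3*I*pi/4), {6} -> I, {7} -> exp(-3*I*pi/4).
Now take the inner product of this character with each irreducible chi from the table, <chi_6*chi_5, chi> = (1/8) sum_C |C| (chi_6*chi_5)(C) conj(chi(C)):
  <chi_6*chi_5, chi_0> = (1/8)[1*(1)*conj(1) + 1*(-exp(-I*pi/4))*conj(1) + 1*(-I)*conj(1) + 1*(exp(I*pi/4))*conj(1) + 1*(-1)*conj(1) + 1*(-exp(3*I*pi/4))*conj(1) + 1*(I)*conj(1) + 1*(exp(-3*I*pi/4))*conj(1)]
      = (1/8)[(1) + (-exp(-I*pi/4)) + (-I) + (exp(I*pi/4)) + (-1) + (-exp(3*I*pi/4)) + (I) + (exp(-3*I*pi/4))] = 0/8 = 0
  <chi_6*chi_5, chi_1> = (1/8)[1*(1)*conj(1) + 1*(-exp(-I*pi/4))*conj(exp(I*pi/4)) + 1*(-I)*conj(I) + 1*(exp(I*pi/4))*conj(exp(3*I*pi/4)) + 1*(-1)*conj(-1) + 1*(-exp(3*I*pi/4))*conj(exp(-3*I*pi/4)) + 1*(I)*conj(-I) + 1*(exp(-3*I*pi/4))*conj(exp(-I*pi/4))]
      = (1/8)[(1) + (I) + (-1) + (-I) + (1) + (I) + (-1) + (-I)] = 0/8 = 0
  <chi_6*chi_5, chi_2> = (1/8)[1*(1)*conj(1) + 1*(-exp(-I*pi/4))*conj(I) + 1*(-I)*conj(-1) + 1*(exp(I*pi/4))*conj(-I) + 1*(-1)*conj(1) + 1*(-exp(3*I*pi/4))*conj(I) + 1*(I)*conj(-1) + 1*(exp(-3*I*pi/4))*conj(-I)]
      = (1/8)[(1) + (exp(I*pi/4)) + (I) + (exp(3*I*pi/4)) + (-1) + (exp(-3*I*pi/4)) + (-I) + (exp(-I*pi/4))] = 0/8 = 0
  <chi_6*chi_5, chi_3> = (1/8)[1*(1)*conj(1) + 1*(-exp(-I*pi/4))*conj(exp(3*I*pi/4)) + 1*(-I)*conj(-I) + 1*(exp(I*pi/4))*conj(exp(I*pi/4)) + 1*(-1)*conj(-1) + 1*(-exp(3*I*pi/4))*conj(exp(-I*pi/4)) + 1*(I)*conj(I) + 1*(exp(-3*I*pi/4))*conj(exp(-3*I*pi/4))]
      = (1/8)[(1) + (1) + (1) + (1) + (1) + (1) + (1) + (1)] = 8/8 = 1
  <chi_6*chi_5, chi_4> = (1/8)[1*(1)*conj(1) + 1*(-exp(-I*pi/4))*conj(-1) + 1*(-I)*conj(1) + 1*(exp(I*pi/4))*conj(-1) + 1*(-1)*conj(1) + 1*(-exp(3*I*pi/4))*conj(-1) + 1*(I)*conj(1) + 1*(exp(-3*I*pi/4))*conj(-1)]
      = (1/8)[(1) + (exp(-I*pi/4)) + (-I) + (-exp(I*pi/4)) + (-1) + (exp(3*I*pi/4)) + (I) + (-exp(-3*I*pi/4))] = 0/8 = 0
  <chi_6*chi_5, chi_5> = (1/8)[1*(1)*conj(1) + 1*(-exp(-I*pi/4))*conj(exp(-3*I*pi/4)) + 1*(-I)*conj(I) + 1*(exp(I*pi/4))*conj(exp(-I*pi/4)) + 1*(-1)*conj(-1) + 1*(-exp(3*I*pi/4))*conj(exp(I*pi/4)) + 1*(I)*conj(-I) + 1*(exp(-3*I*pi/4))*conj(exp(3*I*pi/4))]
      = (1/8)[(1) + (-I) + (-1) + (I) + (1) + (-I) + (-1) + (I)] = 0/8 = 0
  <chi_6*chi_5, chi_6> = (1/8)[1*(1)*conj(1) + 1*(-exp(-I*pi/4))*conj(-I) + 1*(-I)*conj(-1) + 1*(exp(I*pi/4))*conj(I) + 1*(-1)*conj(1) + 1*(-exp(3*I*pi/4))*conj(-I) + 1*(I)*conj(-1) + 1*(exp(-3*I*pi/4))*conj(I)]
      = (1/8)[(1) + (-exp(I*pi/4)) + (I) + (-exp(3*I*pi/4)) + (-1) + (-exp(-3*I*pi/4)) + (-I) + (-exp(-I*pi/4))] = 0/8 = 0
  <chi_6*chi_5, chi_7> = (1/8)[1*(1)*conj(1) + 1*(-exp(-I*pi/4))*conj(exp(-I*pi/4)) + 1*(-I)*conj(-I) + 1*(exp(I*pi/4))*conj(exp(-3*I*pi/4)) + 1*(-1)*conj(-1) + 1*(-exp(3*I*pi/4))*conj(exp(3*I*pi/4)) + 1*(I)*conj(I) + 1*(exp(-3*I*pi/4))*conj(exp(I*pi/4))]
      = (1/8)[(1) + (-1) + (1) + (-1) + (1) + (-1) + (1) + (-1)] = 0/8 = 0
(Exp terms are combined using exp(i*s)*conj(exp(i*t)) = exp(i*(s-t)), and sums of them are collapsed using the identity that for every m > 1 the m distinct m-th roots of unity sum to 0, e.g. 1 + exp(2*I*pi/3) + exp(-2*I*pi/3) = 0.)
Hence the multiplicities are chi_3: 1. Dimension check: dim(chi_6)*dim(chi_5) = 1*1 = 1 and sum (mult * dim) = 1*1 = 1.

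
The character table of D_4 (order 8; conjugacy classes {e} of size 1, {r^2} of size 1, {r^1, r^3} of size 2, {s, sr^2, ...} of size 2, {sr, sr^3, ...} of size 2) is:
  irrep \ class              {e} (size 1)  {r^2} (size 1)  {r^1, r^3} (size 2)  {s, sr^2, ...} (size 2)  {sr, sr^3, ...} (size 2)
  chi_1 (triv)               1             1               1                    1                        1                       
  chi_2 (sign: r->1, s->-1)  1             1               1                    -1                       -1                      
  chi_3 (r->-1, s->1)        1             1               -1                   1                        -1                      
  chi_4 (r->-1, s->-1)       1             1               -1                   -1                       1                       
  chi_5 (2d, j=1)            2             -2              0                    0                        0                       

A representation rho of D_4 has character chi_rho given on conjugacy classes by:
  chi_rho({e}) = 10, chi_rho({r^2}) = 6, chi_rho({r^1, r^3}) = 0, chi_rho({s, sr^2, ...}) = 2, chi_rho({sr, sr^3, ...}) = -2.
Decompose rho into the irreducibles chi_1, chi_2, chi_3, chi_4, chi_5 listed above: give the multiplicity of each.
Multiplicities: chi_1: 2, chi_2: 2, chi_3: 3, chi_4: 1, chi_5: 1.

Why: Use <chi_rho, chi> = (1/|G|) sum_C |C| * chi_rho(C) * conj(chi(C)) with |G| = 8 for each irreducible chi in the table:
  <chi_rho, chi_1> = (1/8)[1*(10)*conj(1) + 1*(6)*conj(1) + 2*(0)*conj(1) + 2*(2)*conj(1) + 2*(-2)*conj(1)]
      = (1/8)[(10) + (6) + (0) + (4) + (-4)] = 16/8 = 2
  <chi_rho, chi_2> = (1/8)[1*(10)*conj(1) + 1*(6)*conj(1) + 2*(0)*conj(1) + 2*(2)*conj(-1) + 2*(-2)*conj(-1)]
      = (1/8)[(10) + (6) + (0) + (-4) + (4)] = 16/8 = 2
  <chi_rho, chi_3> = (1/8)[1*(10)*conj(1) + 1*(6)*conj(1) + 2*(0)*conj(-1) + 2*(2)*conj(1) + 2*(-2)*conj(-1)]
      = (1/8)[(10) + (6) + (0) + (4) + (4)] = 24/8 = 3
  <chi_rho, chi_4> = (1/8)[1*(10)*conj(1) + 1*(6)*conj(1) + 2*(0)*conj(-1) + 2*(2)*conj(-1) + 2*(-2)*conj(1)]
      = (1/8)[(10) + (6) + (0) + (-4) + (-4)] = 8/8 = 1
  <chi_rho, chi_5> = (1/8)[1*(10)*conj(2) + 1*(6)*conj(-2) + 2*(0)*conj(0) + 2*(2)*conj(0) + 2*(-2)*conj(0)]
      = (1/8)[(20) + (-12) + (0) + (0) + (0)] = 8/8 = 1
Dimension check: dim(rho) = sum (mult * dim) = 2*1 + 2*1 + 3*1 + 1*1 + 1*2 = 10 = chi_rho(e) = 10.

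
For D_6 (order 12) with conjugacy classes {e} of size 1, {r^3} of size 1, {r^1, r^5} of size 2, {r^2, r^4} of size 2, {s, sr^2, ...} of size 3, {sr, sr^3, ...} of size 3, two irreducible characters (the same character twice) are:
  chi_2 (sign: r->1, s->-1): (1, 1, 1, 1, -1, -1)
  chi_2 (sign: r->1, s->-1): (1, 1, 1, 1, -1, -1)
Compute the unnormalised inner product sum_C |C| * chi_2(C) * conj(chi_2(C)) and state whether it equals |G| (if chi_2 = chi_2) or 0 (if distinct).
Sum = 12 = |G| = 12; so <chi_2, chi_2> = 1 (norm-1 confirms irreducibility).

Why: Compute term by term over conjugacy classes (|C| * chi_2(C) * conj(chi_2(C))):
  1*(1)*conj(1) + 1*(1)*conj(1) + 2*(1)*conj(1) + 2*(1)*conj(1) + 3*(-1)*conj(-1) + 3*(-1)*conj(-1)
  = (1) + (1) + (2) + (2) + (3) + (3)
  = 12.
Dividing by |G| = 12 gives 12/12 = 1, matching the row-orthogonality relation <chi_2, chi_2> = [chi_2 = chi_2].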